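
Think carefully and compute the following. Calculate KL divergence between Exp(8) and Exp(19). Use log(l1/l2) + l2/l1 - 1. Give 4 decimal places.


KL divergence for exponential family:
KL = log(l1/l2) + l2/l1 - 1.
log(8/19) = -0.864997.
19/8 = 2.375.
KL = -0.864997 + 2.375 - 1 = 0.5100

0.5100


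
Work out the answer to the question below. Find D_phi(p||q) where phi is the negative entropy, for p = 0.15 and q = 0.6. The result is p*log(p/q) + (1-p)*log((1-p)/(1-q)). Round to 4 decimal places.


Bregman divergence with negative entropy generator:
D = p*log(p/q) + (1-p)*log((1-p)/(1-q)).
p = 0.15, q = 0.6.
p*log(p/q) = 0.15*log(0.15/0.6) = -0.207944.
(1-p)*log((1-p)/(1-q)) = 0.85*log(0.85/0.4) = 0.640706.
D = -0.207944 + 0.640706 = 0.4328

0.4328


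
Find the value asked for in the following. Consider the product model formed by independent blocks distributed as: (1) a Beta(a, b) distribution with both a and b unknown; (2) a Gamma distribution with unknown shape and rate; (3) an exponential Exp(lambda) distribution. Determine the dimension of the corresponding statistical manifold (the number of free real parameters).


The dimension of a statistical manifold equals the number of free
(independent) real parameters of the model. For a product of independent
blocks the parameter counts add.
- Beta (a, b): 2.
- Gamma (shape, rate): 2.
- exponential (lambda): 1.
Total = 2 + 2 + 1 = 5.
Dimension = 5

5


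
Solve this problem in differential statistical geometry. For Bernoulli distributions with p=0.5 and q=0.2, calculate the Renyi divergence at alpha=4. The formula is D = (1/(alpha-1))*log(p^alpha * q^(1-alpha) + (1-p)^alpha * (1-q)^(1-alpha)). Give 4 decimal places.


Renyi divergence of order alpha between Bernoulli distributions:
D = (1/(alpha-1))*log(p^alpha * q^(1-alpha) + (1-p)^alpha * (1-q)^(1-alpha)).
alpha = 4, p = 0.5, q = 0.2.
p^alpha * q^(1-alpha) = 0.5^4 * 0.2^-3 = 7.8125.
(1-p)^alpha * (1-q)^(1-alpha) = 0.5^4 * 0.8^-3 = 0.12207.
sum = 7.8125 + 0.12207 = 7.93457.
D = (1/3)*log(7.93457) = 0.6904

0.6904


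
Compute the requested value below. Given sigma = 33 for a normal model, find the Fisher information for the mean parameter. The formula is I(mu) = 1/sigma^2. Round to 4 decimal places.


The Fisher information for the mean of a normal distribution is I(mu) = 1/sigma^2.
sigma = 33, so sigma^2 = 1089.
I(mu) = 1/1089 = 0.0009

0.0009


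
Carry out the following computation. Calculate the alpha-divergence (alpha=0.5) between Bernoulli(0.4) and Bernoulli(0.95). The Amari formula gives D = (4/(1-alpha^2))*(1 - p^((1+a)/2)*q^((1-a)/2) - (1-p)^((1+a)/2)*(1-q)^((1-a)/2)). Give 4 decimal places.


Amari alpha-divergence:
D = (4/(1-alpha^2))*(1 - p^((1+a)/2)*q^((1-a)/2) - (1-p)^((1+a)/2)*(1-q)^((1-a)/2)).
alpha = 0.5, p = 0.4, q = 0.95.
e1 = (1+alpha)/2 = 0.75, e2 = (1-alpha)/2 = 0.25.
t1 = p^e1 * q^e2 = 0.4^0.75 * 0.95^0.25 = 0.496565.
t2 = (1-p)^e1 * (1-q)^e2 = 0.6^0.75 * 0.05^0.25 = 0.322371.
4/(1-alpha^2) = 5.333333.
D = 5.333333*(1 - 0.496565 - 0.322371) = 0.9657

0.9657


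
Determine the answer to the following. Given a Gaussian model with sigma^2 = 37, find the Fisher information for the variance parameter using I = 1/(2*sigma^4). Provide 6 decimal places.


Fisher information for variance: I(sigma^2) = 1/(2*sigma^4).
sigma^2 = 37, so sigma^4 = 1369.
I = 1/(2*1369) = 1/2738 = 0.000365

0.000365


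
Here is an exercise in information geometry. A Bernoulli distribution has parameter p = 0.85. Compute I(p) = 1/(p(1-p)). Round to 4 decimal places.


For Bernoulli(p), Fisher information is I(p) = 1/(p*(1-p)).
p = 0.85, 1-p = 0.15.
p*(1-p) = 0.1275.
I(p) = 1/0.1275 = 7.8431

7.8431


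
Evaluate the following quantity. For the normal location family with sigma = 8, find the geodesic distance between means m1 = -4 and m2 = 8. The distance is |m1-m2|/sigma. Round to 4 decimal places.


On the fixed-variance normal subfamily, geodesic distance = |m1-m2|/sigma.
|-4 - 8| = 12.
sigma = 8.
d = 12/8 = 1.5000

1.5000


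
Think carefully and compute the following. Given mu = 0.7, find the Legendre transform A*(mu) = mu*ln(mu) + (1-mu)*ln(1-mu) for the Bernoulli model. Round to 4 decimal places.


Legendre transform for Bernoulli:
A*(mu) = mu*log(mu) + (1-mu)*log(1-mu).
mu = 0.7, 1-mu = 0.3.
mu*log(mu) = 0.7*log(0.7) = -0.249672.
(1-mu)*log(1-mu) = 0.3*log(0.3) = -0.361192.
A* = -0.249672 + -0.361192 = -0.6109

-0.6109


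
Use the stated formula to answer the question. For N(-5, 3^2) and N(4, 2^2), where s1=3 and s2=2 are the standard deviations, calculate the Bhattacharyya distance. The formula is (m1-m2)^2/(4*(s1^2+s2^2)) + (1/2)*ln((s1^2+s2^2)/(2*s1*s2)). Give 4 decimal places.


Bhattacharyya distance between two Gaussians:
DB = (m1-m2)^2/(4*(s1^2+s2^2)) + (1/2)*ln((s1^2+s2^2)/(2*s1*s2)).
(m1-m2)^2 = (-9)^2 = 81.
s1^2+s2^2 = 9 + 4 = 13.
term1 = 81/52 = 1.557692.
term2 = 0.5*ln(13/12.0) = 0.040021.
DB = 1.557692 + 0.040021 = 1.5977

1.5977


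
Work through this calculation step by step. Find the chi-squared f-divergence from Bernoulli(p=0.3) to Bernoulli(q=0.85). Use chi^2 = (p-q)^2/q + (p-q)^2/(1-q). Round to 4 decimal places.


Chi-squared divergence between Bernoulli distributions:
chi^2 = (p-q)^2/q + (p-q)^2/(1-q).
p = 0.3, q = 0.85, p-q = -0.55.
(p-q)^2 = 0.3025.
term1 = 0.3025/0.85 = 0.355882.
term2 = 0.3025/0.15 = 2.016667.
chi^2 = 0.355882 + 2.016667 = 2.3725

2.3725


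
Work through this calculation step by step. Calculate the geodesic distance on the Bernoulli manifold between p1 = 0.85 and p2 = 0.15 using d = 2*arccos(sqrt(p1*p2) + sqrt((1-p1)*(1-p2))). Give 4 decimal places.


Geodesic distance on Bernoulli manifold:
d(p1,p2) = 2*arccos(sqrt(p1*p2) + sqrt((1-p1)*(1-p2))).
sqrt(p1*p2) = sqrt(0.85*0.15) = 0.357071.
sqrt((1-p1)*(1-p2)) = sqrt(0.15*0.85) = 0.357071.
arg = 0.357071 + 0.357071 = 0.714143.
d = 2*arccos(0.714143) = 1.5508

1.5508


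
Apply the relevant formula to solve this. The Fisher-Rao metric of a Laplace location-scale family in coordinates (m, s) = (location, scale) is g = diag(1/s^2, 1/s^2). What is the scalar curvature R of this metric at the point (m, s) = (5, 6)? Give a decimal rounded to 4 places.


The metric has the form g = (A dm^2 + B ds^2)/s^2 with A = 1, B = 1.
Substitute u = sqrt(A/B)*m: g = B*(du^2 + ds^2)/s^2, i.e. B times the
Poincare upper half-plane metric, which has constant Gaussian curvature -1.
Scaling a 2D metric by a constant c divides the Gaussian curvature by c,
so K = -1/B = -1/(1) = -1.0000 everywhere (the point (m, s) = (5, 6) is irrelevant:
the curvature is constant).
Scalar curvature in dimension 2: R = 2K = -2/(1) = -2.0000.

-2.0000


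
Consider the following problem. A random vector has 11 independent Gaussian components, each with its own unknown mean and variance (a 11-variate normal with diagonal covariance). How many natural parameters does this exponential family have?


Exponential family dimension calculation:
Each univariate normal has two natural parameters (mu/sigma^2 and -1/(2 sigma^2)).
With 11 independent components, dim = 2 * 11 = 22.

22


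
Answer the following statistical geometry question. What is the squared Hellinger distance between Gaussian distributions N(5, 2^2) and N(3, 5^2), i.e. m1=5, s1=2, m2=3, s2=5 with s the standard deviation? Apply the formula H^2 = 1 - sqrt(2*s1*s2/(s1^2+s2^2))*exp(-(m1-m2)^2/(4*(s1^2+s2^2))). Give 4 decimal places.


Squared Hellinger distance for Gaussians:
H^2 = 1 - sqrt(2*s1*s2/(s1^2+s2^2)) * exp(-(m1-m2)^2/(4*(s1^2+s2^2))).
s1^2 = 4, s2^2 = 25, s1^2+s2^2 = 29.
sqrt(2*2*5/(29)) = 0.830455.
(m1-m2)^2 = (2)^2 = 4.
exp(-4/(4*29)) = exp(-0.034483) = 0.966105.
H^2 = 1 - 0.830455*0.966105 = 0.1977

0.1977


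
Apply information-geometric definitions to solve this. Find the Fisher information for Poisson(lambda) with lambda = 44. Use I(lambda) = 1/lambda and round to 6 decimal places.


Fisher information for Poisson: I(lambda) = 1/lambda.
lambda = 44.
I(lambda) = 1/44 = 0.022727

0.022727


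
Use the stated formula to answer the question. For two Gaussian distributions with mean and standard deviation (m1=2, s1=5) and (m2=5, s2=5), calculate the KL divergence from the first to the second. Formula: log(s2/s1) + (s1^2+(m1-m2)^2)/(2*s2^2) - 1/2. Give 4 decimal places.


KL divergence between normal distributions:
KL = log(s2/s1) + (s1^2 + (m1-m2)^2)/(2*s2^2) - 1/2.
log(5/5) = 0.0.
(5^2 + (2-5)^2)/(2*5^2) = (25 + 9)/50 = 0.68.
KL = 0.0 + 0.68 - 0.5 = 0.1800

0.1800


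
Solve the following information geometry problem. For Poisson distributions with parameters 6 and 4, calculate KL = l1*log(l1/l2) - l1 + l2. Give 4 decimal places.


KL divergence for Poisson:
KL = l1*log(l1/l2) - l1 + l2.
l1 = 6, l2 = 4.
log(6/4) = 0.405465.
l1*log(l1/l2) = 6 * 0.405465 = 2.432791.
KL = 2.432791 - 6 + 4 = 0.4328

0.4328


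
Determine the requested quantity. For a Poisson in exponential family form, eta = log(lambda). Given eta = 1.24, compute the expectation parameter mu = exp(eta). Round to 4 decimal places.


Expectation parameter for Poisson exponential family:
mu = exp(eta).
eta = 1.24.
mu = exp(1.24) = 3.4556

3.4556


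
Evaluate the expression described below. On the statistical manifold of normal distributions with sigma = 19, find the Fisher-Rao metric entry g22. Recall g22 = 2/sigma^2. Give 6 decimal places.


For the 2-parameter normal family, the Fisher metric has:
  g11 = 1/sigma^2, g22 = 2/sigma^2.
sigma = 19, sigma^2 = 361.
g22 = 0.005540

0.005540


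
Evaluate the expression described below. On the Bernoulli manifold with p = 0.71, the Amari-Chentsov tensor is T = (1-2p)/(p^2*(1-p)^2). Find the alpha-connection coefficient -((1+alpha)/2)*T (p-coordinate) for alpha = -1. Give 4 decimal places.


Skewness (Amari-Chentsov) tensor: T = (1-2p)/(p^2*(1-p)^2).
p = 0.71, 1-2p = -0.42, p^2 = 0.5041, (1-p)^2 = 0.0841.
T = -0.42/(0.5041 * 0.0841) = -9.906873.
In the p-coordinate, Gamma^(alpha) = Gamma^(0) - (alpha/2)*T with Gamma^(0) = (1/2)*g'(p) = -T/2,
so Gamma^(alpha) = -((1+alpha)/2)*T.
alpha = -1, -(1+alpha)/2 = 0.0.
Gamma = 0.0 * -9.906873 = 0.0000

0.0000


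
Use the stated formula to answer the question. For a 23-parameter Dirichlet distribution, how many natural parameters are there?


Exponential family dimension calculation:
Dirichlet with 23 components has 23 natural parameters.

23


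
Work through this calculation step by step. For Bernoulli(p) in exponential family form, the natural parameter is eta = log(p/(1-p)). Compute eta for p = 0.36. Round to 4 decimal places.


Natural parameter for Bernoulli: eta = log(p/(1-p)).
p = 0.36, 1-p = 0.64.
p/(1-p) = 0.5625.
eta = log(0.5625) = -0.5754

-0.5754


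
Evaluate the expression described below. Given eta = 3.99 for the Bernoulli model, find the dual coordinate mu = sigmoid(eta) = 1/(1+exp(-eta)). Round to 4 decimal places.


Dual coordinate (expectation parameter) for Bernoulli:
mu = 1/(1+exp(-eta)).
eta = 3.99.
exp(-eta) = exp(-3.99) = 0.0185.
mu = 1/(1+0.0185) = 0.9818

0.9818


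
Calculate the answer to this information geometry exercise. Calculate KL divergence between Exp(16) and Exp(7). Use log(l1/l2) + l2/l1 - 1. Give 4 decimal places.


KL divergence for exponential family:
KL = log(l1/l2) + l2/l1 - 1.
log(16/7) = 0.826679.
7/16 = 0.4375.
KL = 0.826679 + 0.4375 - 1 = 0.2642

0.2642


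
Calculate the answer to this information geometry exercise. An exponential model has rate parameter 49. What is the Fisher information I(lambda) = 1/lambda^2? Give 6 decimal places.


Fisher information for exponential: I(lambda) = 1/lambda^2.
lambda = 49, lambda^2 = 2401.
I = 1/2401 = 0.000416

0.000416


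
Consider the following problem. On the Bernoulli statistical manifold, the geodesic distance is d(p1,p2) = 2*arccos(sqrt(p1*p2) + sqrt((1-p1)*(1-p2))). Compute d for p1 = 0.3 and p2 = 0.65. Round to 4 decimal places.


Geodesic distance on Bernoulli manifold:
d(p1,p2) = 2*arccos(sqrt(p1*p2) + sqrt((1-p1)*(1-p2))).
sqrt(p1*p2) = sqrt(0.3*0.65) = 0.441588.
sqrt((1-p1)*(1-p2)) = sqrt(0.7*0.35) = 0.494975.
arg = 0.441588 + 0.494975 = 0.936563.
d = 2*arccos(0.936563) = 0.7162

0.7162


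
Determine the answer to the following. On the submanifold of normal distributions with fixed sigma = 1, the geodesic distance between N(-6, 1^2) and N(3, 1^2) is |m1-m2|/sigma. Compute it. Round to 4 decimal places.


On the fixed-variance normal subfamily, geodesic distance = |m1-m2|/sigma.
|-6 - 3| = 9.
sigma = 1.
d = 9/1 = 9.0000

9.0000


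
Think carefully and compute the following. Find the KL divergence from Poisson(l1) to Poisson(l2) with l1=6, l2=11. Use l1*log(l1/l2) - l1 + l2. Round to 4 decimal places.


KL divergence for Poisson:
KL = l1*log(l1/l2) - l1 + l2.
l1 = 6, l2 = 11.
log(6/11) = -0.606136.
l1*log(l1/l2) = 6 * -0.606136 = -3.636815.
KL = -3.636815 - 6 + 11 = 1.3632

1.3632


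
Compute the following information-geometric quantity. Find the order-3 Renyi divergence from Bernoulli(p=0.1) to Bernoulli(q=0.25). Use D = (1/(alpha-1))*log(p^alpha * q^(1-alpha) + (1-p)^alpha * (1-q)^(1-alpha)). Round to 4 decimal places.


Renyi divergence of order alpha between Bernoulli distributions:
D = (1/(alpha-1))*log(p^alpha * q^(1-alpha) + (1-p)^alpha * (1-q)^(1-alpha)).
alpha = 3, p = 0.1, q = 0.25.
p^alpha * q^(1-alpha) = 0.1^3 * 0.25^-2 = 0.016.
(1-p)^alpha * (1-q)^(1-alpha) = 0.9^3 * 0.75^-2 = 1.296.
sum = 0.016 + 1.296 = 1.312.
D = (1/2)*log(1.312) = 0.1358

0.1358


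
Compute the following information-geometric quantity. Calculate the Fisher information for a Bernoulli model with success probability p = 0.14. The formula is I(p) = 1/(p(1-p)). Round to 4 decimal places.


For Bernoulli(p), Fisher information is I(p) = 1/(p*(1-p)).
p = 0.14, 1-p = 0.86.
p*(1-p) = 0.1204.
I(p) = 1/0.1204 = 8.3056

8.3056


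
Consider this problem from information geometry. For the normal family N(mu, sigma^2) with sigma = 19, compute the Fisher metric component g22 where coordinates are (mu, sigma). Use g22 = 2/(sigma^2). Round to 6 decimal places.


For the 2-parameter normal family, the Fisher metric has:
  g11 = 1/sigma^2, g22 = 2/sigma^2.
sigma = 19, sigma^2 = 361.
g22 = 0.005540

0.005540


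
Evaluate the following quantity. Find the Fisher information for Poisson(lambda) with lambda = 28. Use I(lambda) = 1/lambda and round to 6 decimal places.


Fisher information for Poisson: I(lambda) = 1/lambda.
lambda = 28.
I(lambda) = 1/28 = 0.035714

0.035714


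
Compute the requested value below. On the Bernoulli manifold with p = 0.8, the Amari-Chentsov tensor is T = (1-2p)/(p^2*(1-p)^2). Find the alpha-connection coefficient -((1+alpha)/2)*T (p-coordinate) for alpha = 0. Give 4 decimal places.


Skewness (Amari-Chentsov) tensor: T = (1-2p)/(p^2*(1-p)^2).
p = 0.8, 1-2p = -0.6, p^2 = 0.64, (1-p)^2 = 0.04.
T = -0.6/(0.64 * 0.04) = -23.4375.
In the p-coordinate, Gamma^(alpha) = Gamma^(0) - (alpha/2)*T with Gamma^(0) = (1/2)*g'(p) = -T/2,
so Gamma^(alpha) = -((1+alpha)/2)*T.
alpha = 0, -(1+alpha)/2 = -0.5.
Gamma = -0.5 * -23.4375 = 11.7188

11.7188


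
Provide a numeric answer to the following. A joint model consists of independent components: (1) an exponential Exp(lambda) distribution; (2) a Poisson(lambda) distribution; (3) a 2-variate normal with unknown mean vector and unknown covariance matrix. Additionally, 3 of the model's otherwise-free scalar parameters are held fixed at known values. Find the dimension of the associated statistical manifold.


The dimension of a statistical manifold equals the number of free
(independent) real parameters of the model. For a product of independent
blocks the parameter counts add.
- exponential (lambda): 1.
- Poisson (lambda): 1.
- 2-variate normal: 2 (mean) + 2*3/2 = 3 (symmetric covariance) = 5.
Total = 1 + 1 + 5 = 7.
3 parameter(s) fixed at known values: 7 - 3 = 4.
Dimension = 4

4


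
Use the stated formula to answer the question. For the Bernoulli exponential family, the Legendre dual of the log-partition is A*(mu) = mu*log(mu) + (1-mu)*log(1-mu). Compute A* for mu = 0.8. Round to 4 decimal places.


Legendre transform for Bernoulli:
A*(mu) = mu*log(mu) + (1-mu)*log(1-mu).
mu = 0.8, 1-mu = 0.2.
mu*log(mu) = 0.8*log(0.8) = -0.178515.
(1-mu)*log(1-mu) = 0.2*log(0.2) = -0.321888.
A* = -0.178515 + -0.321888 = -0.5004

-0.5004


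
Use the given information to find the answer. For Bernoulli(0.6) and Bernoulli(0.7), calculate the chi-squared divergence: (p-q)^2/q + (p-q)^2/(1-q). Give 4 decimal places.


Chi-squared divergence between Bernoulli distributions:
chi^2 = (p-q)^2/q + (p-q)^2/(1-q).
p = 0.6, q = 0.7, p-q = -0.1.
(p-q)^2 = 0.01.
term1 = 0.01/0.7 = 0.014286.
term2 = 0.01/0.3 = 0.033333.
chi^2 = 0.014286 + 0.033333 = 0.0476

0.0476


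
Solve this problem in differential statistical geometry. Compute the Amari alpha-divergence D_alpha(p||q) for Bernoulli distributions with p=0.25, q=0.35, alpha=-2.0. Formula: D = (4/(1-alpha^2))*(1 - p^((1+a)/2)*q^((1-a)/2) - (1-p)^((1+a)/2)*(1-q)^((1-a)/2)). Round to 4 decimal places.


Amari alpha-divergence:
D = (4/(1-alpha^2))*(1 - p^((1+a)/2)*q^((1-a)/2) - (1-p)^((1+a)/2)*(1-q)^((1-a)/2)).
alpha = -2.0, p = 0.25, q = 0.35.
e1 = (1+alpha)/2 = -0.5, e2 = (1-alpha)/2 = 1.5.
t1 = p^e1 * q^e2 = 0.25^-0.5 * 0.35^1.5 = 0.414126.
t2 = (1-p)^e1 * (1-q)^e2 = 0.75^-0.5 * 0.65^1.5 = 0.605117.
4/(1-alpha^2) = -1.333333.
D = -1.333333*(1 - 0.414126 - 0.605117) = 0.0257

0.0257


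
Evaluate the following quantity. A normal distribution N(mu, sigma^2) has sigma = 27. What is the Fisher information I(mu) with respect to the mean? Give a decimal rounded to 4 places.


The Fisher information for the mean of a normal distribution is I(mu) = 1/sigma^2.
sigma = 27, so sigma^2 = 729.
I(mu) = 1/729 = 0.0014

0.0014


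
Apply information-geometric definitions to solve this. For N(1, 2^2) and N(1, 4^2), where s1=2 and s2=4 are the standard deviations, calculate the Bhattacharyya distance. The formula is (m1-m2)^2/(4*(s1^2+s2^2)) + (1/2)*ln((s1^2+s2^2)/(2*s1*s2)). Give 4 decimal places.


Bhattacharyya distance between two Gaussians:
DB = (m1-m2)^2/(4*(s1^2+s2^2)) + (1/2)*ln((s1^2+s2^2)/(2*s1*s2)).
(m1-m2)^2 = (0)^2 = 0.
s1^2+s2^2 = 4 + 16 = 20.
term1 = 0/80 = 0.0.
term2 = 0.5*ln(20/16.0) = 0.111572.
DB = 0.0 + 0.111572 = 0.1116

0.1116


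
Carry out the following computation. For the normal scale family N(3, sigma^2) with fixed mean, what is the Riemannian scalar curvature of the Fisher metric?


This family has a single free parameter, so its statistical manifold
is 1-dimensional. The Riemann curvature tensor of any 1-dimensional
Riemannian manifold vanishes identically, so R = 0.

0


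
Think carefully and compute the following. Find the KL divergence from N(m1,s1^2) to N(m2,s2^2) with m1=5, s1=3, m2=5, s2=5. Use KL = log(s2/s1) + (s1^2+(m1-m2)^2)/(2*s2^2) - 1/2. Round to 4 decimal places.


KL divergence between normal distributions:
KL = log(s2/s1) + (s1^2 + (m1-m2)^2)/(2*s2^2) - 1/2.
log(5/3) = 0.510826.
(3^2 + (5-5)^2)/(2*5^2) = (9 + 0)/50 = 0.18.
KL = 0.510826 + 0.18 - 0.5 = 0.1908

0.1908


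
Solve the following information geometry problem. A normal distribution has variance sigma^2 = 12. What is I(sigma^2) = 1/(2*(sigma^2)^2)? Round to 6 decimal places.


Fisher information for variance: I(sigma^2) = 1/(2*sigma^4).
sigma^2 = 12, so sigma^4 = 144.
I = 1/(2*144) = 1/288 = 0.003472

0.003472


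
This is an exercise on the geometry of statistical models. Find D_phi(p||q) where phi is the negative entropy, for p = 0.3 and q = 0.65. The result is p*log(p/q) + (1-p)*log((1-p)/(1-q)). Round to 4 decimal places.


Bregman divergence with negative entropy generator:
D = p*log(p/q) + (1-p)*log((1-p)/(1-q)).
p = 0.3, q = 0.65.
p*log(p/q) = 0.3*log(0.3/0.65) = -0.231957.
(1-p)*log((1-p)/(1-q)) = 0.7*log(0.7/0.35) = 0.485203.
D = -0.231957 + 0.485203 = 0.2532

0.2532


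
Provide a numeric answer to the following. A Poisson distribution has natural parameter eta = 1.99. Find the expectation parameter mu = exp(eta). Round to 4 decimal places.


Expectation parameter for Poisson exponential family:
mu = exp(eta).
eta = 1.99.
mu = exp(1.99) = 7.3155

7.3155


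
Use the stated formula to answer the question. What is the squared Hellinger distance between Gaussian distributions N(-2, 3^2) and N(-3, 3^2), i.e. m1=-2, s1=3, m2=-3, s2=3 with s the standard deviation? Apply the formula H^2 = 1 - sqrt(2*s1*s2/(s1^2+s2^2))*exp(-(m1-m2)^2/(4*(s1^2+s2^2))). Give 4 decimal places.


Squared Hellinger distance for Gaussians:
H^2 = 1 - sqrt(2*s1*s2/(s1^2+s2^2)) * exp(-(m1-m2)^2/(4*(s1^2+s2^2))).
s1^2 = 9, s2^2 = 9, s1^2+s2^2 = 18.
sqrt(2*3*3/(18)) = 1.0.
(m1-m2)^2 = (1)^2 = 1.
exp(-1/(4*18)) = exp(-0.013889) = 0.986207.
H^2 = 1 - 1.0*0.986207 = 0.0138

0.0138


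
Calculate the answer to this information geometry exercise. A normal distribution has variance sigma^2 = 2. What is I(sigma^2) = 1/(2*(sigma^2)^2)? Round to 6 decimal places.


Fisher information for variance: I(sigma^2) = 1/(2*sigma^4).
sigma^2 = 2, so sigma^4 = 4.
I = 1/(2*4) = 1/8 = 0.125000

0.125000


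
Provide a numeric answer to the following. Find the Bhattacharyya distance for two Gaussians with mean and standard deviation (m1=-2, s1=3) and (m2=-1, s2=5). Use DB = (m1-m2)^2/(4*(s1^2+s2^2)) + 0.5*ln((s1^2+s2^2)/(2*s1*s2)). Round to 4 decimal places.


Bhattacharyya distance between two Gaussians:
DB = (m1-m2)^2/(4*(s1^2+s2^2)) + (1/2)*ln((s1^2+s2^2)/(2*s1*s2)).
(m1-m2)^2 = (-1)^2 = 1.
s1^2+s2^2 = 9 + 25 = 34.
term1 = 1/136 = 0.007353.
term2 = 0.5*ln(34/30.0) = 0.062582.
DB = 0.007353 + 0.062582 = 0.0699

0.0699


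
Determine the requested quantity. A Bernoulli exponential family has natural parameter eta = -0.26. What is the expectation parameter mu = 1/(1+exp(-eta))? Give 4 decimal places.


Dual coordinate (expectation parameter) for Bernoulli:
mu = 1/(1+exp(-eta)).
eta = -0.26.
exp(-eta) = exp(0.26) = 1.29693.
mu = 1/(1+1.29693) = 0.4354

0.4354


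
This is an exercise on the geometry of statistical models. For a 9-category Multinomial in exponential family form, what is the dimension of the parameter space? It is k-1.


Exponential family dimension calculation:
For Multinomial with k=9 categories, dim = k-1 = 8.

8


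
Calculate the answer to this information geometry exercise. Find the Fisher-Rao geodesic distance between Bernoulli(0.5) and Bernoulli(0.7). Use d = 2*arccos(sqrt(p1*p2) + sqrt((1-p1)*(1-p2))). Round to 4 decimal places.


Geodesic distance on Bernoulli manifold:
d(p1,p2) = 2*arccos(sqrt(p1*p2) + sqrt((1-p1)*(1-p2))).
sqrt(p1*p2) = sqrt(0.5*0.7) = 0.591608.
sqrt((1-p1)*(1-p2)) = sqrt(0.5*0.3) = 0.387298.
arg = 0.591608 + 0.387298 = 0.978906.
d = 2*arccos(0.978906) = 0.4115

0.4115


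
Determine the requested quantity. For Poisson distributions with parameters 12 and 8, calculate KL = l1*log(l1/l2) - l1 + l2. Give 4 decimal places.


KL divergence for Poisson:
KL = l1*log(l1/l2) - l1 + l2.
l1 = 12, l2 = 8.
log(12/8) = 0.405465.
l1*log(l1/l2) = 12 * 0.405465 = 4.865581.
KL = 4.865581 - 12 + 8 = 0.8656

0.8656


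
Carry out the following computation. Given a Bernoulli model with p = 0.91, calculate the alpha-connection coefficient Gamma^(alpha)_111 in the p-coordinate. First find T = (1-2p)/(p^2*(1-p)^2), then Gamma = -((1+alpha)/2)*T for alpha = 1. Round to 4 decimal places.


Skewness (Amari-Chentsov) tensor: T = (1-2p)/(p^2*(1-p)^2).
p = 0.91, 1-2p = -0.82, p^2 = 0.8281, (1-p)^2 = 0.0081.
T = -0.82/(0.8281 * 0.0081) = -122.249206.
In the p-coordinate, Gamma^(alpha) = Gamma^(0) - (alpha/2)*T with Gamma^(0) = (1/2)*g'(p) = -T/2,
so Gamma^(alpha) = -((1+alpha)/2)*T.
alpha = 1, -(1+alpha)/2 = -1.0.
Gamma = -1.0 * -122.249206 = 122.2492

122.2492


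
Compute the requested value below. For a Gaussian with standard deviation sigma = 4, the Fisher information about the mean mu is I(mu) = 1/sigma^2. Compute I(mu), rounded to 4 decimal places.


The Fisher information for the mean of a normal distribution is I(mu) = 1/sigma^2.
sigma = 4, so sigma^2 = 16.
I(mu) = 1/16 = 0.0625

0.0625


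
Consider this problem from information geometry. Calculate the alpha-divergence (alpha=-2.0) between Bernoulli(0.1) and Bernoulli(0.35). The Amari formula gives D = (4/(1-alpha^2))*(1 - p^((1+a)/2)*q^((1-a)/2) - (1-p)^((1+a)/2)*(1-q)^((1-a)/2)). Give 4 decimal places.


Amari alpha-divergence:
D = (4/(1-alpha^2))*(1 - p^((1+a)/2)*q^((1-a)/2) - (1-p)^((1+a)/2)*(1-q)^((1-a)/2)).
alpha = -2.0, p = 0.1, q = 0.35.
e1 = (1+alpha)/2 = -0.5, e2 = (1-alpha)/2 = 1.5.
t1 = p^e1 * q^e2 = 0.1^-0.5 * 0.35^1.5 = 0.65479.
t2 = (1-p)^e1 * (1-q)^e2 = 0.9^-0.5 * 0.65^1.5 = 0.552394.
4/(1-alpha^2) = -1.333333.
D = -1.333333*(1 - 0.65479 - 0.552394) = 0.2762

0.2762


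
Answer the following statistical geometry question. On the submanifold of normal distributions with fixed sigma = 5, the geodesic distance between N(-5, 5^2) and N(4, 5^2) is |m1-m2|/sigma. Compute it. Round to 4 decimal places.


On the fixed-variance normal subfamily, geodesic distance = |m1-m2|/sigma.
|-5 - 4| = 9.
sigma = 5.
d = 9/5 = 1.8000

1.8000


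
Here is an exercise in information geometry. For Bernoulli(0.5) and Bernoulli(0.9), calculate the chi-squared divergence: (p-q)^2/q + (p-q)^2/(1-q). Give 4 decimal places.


Chi-squared divergence between Bernoulli distributions:
chi^2 = (p-q)^2/q + (p-q)^2/(1-q).
p = 0.5, q = 0.9, p-q = -0.4.
(p-q)^2 = 0.16.
term1 = 0.16/0.9 = 0.177778.
term2 = 0.16/0.1 = 1.6.
chi^2 = 0.177778 + 1.6 = 1.7778

1.7778


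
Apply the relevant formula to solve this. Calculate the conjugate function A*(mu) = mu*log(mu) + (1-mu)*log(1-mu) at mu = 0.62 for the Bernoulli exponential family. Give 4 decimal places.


Legendre transform for Bernoulli:
A*(mu) = mu*log(mu) + (1-mu)*log(1-mu).
mu = 0.62, 1-mu = 0.38.
mu*log(mu) = 0.62*log(0.62) = -0.296382.
(1-mu)*log(1-mu) = 0.38*log(0.38) = -0.367682.
A* = -0.296382 + -0.367682 = -0.6641

-0.6641


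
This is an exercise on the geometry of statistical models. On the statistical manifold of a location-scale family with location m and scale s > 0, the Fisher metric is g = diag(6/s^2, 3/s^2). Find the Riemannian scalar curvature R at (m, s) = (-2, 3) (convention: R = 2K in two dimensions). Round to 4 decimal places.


The metric has the form g = (A dm^2 + B ds^2)/s^2 with A = 6, B = 3.
Substitute u = sqrt(A/B)*m: g = B*(du^2 + ds^2)/s^2, i.e. B times the
Poincare upper half-plane metric, which has constant Gaussian curvature -1.
Scaling a 2D metric by a constant c divides the Gaussian curvature by c,
so K = -1/B = -1/(3) = -0.3333 everywhere (the point (m, s) = (-2, 3) is irrelevant:
the curvature is constant).
Scalar curvature in dimension 2: R = 2K = -2/(3) = -0.6667.

-0.6667


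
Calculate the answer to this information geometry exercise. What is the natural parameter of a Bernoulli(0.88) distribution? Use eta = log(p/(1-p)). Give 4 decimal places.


Natural parameter for Bernoulli: eta = log(p/(1-p)).
p = 0.88, 1-p = 0.12.
p/(1-p) = 7.333333.
eta = log(7.333333) = 1.9924

1.9924


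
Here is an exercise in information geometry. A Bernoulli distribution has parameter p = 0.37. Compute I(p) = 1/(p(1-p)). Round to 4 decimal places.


For Bernoulli(p), Fisher information is I(p) = 1/(p*(1-p)).
p = 0.37, 1-p = 0.63.
p*(1-p) = 0.2331.
I(p) = 1/0.2331 = 4.2900

4.2900


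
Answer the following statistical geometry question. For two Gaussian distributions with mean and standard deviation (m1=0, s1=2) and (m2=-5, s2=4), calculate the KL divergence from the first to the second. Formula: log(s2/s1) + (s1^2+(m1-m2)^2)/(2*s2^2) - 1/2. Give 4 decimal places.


KL divergence between normal distributions:
KL = log(s2/s1) + (s1^2 + (m1-m2)^2)/(2*s2^2) - 1/2.
log(4/2) = 0.693147.
(2^2 + (0--5)^2)/(2*4^2) = (4 + 25)/32 = 0.90625.
KL = 0.693147 + 0.90625 - 0.5 = 1.0994

1.0994


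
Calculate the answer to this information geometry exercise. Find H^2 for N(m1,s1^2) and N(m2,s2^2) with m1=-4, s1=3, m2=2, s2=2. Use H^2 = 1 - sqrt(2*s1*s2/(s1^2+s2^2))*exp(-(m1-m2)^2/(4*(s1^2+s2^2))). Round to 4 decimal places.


Squared Hellinger distance for Gaussians:
H^2 = 1 - sqrt(2*s1*s2/(s1^2+s2^2)) * exp(-(m1-m2)^2/(4*(s1^2+s2^2))).
s1^2 = 9, s2^2 = 4, s1^2+s2^2 = 13.
sqrt(2*3*2/(13)) = 0.960769.
(m1-m2)^2 = (-6)^2 = 36.
exp(-36/(4*13)) = exp(-0.692308) = 0.50042.
H^2 = 1 - 0.960769*0.50042 = 0.5192

0.5192


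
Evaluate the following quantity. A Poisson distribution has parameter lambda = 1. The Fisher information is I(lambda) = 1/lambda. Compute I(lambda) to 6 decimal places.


Fisher information for Poisson: I(lambda) = 1/lambda.
lambda = 1.
I(lambda) = 1/1 = 1.000000

1.000000


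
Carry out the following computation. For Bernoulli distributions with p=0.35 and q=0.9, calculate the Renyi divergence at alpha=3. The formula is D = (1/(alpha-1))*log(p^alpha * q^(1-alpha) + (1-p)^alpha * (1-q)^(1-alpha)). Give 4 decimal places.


Renyi divergence of order alpha between Bernoulli distributions:
D = (1/(alpha-1))*log(p^alpha * q^(1-alpha) + (1-p)^alpha * (1-q)^(1-alpha)).
alpha = 3, p = 0.35, q = 0.9.
p^alpha * q^(1-alpha) = 0.35^3 * 0.9^-2 = 0.052932.
(1-p)^alpha * (1-q)^(1-alpha) = 0.65^3 * 0.1^-2 = 27.4625.
sum = 0.052932 + 27.4625 = 27.515432.
D = (1/2)*log(27.515432) = 1.6574

1.6574


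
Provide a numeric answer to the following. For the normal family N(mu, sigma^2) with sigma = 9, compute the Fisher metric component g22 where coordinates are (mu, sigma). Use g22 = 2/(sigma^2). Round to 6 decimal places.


For the 2-parameter normal family, the Fisher metric has:
  g11 = 1/sigma^2, g22 = 2/sigma^2.
sigma = 9, sigma^2 = 81.
g22 = 0.024691

0.024691


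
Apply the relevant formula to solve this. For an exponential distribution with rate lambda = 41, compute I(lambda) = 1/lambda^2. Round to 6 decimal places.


Fisher information for exponential: I(lambda) = 1/lambda^2.
lambda = 41, lambda^2 = 1681.
I = 1/1681 = 0.000595

0.000595


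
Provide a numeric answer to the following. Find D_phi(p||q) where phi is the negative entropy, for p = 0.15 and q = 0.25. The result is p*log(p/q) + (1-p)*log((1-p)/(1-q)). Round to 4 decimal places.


Bregman divergence with negative entropy generator:
D = p*log(p/q) + (1-p)*log((1-p)/(1-q)).
p = 0.15, q = 0.25.
p*log(p/q) = 0.15*log(0.15/0.25) = -0.076624.
(1-p)*log((1-p)/(1-q)) = 0.85*log(0.85/0.75) = 0.106389.
D = -0.076624 + 0.106389 = 0.0298

0.0298


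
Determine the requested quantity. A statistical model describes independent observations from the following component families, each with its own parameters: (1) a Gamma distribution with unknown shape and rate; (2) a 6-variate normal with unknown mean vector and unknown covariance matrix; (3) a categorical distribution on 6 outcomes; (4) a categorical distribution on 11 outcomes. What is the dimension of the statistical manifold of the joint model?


The dimension of a statistical manifold equals the number of free
(independent) real parameters of the model. For a product of independent
blocks the parameter counts add.
- Gamma (shape, rate): 2.
- 6-variate normal: 6 (mean) + 6*7/2 = 21 (symmetric covariance) = 27.
- categorical on 6 outcomes (probabilities sum to 1): 6-1 = 5.
- categorical on 11 outcomes (probabilities sum to 1): 11-1 = 10.
Total = 2 + 27 + 5 + 10 = 44.
Dimension = 44

44


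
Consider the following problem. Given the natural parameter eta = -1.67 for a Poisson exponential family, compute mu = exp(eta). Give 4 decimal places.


Expectation parameter for Poisson exponential family:
mu = exp(eta).
eta = -1.67.
mu = exp(-1.67) = 0.1882

0.1882


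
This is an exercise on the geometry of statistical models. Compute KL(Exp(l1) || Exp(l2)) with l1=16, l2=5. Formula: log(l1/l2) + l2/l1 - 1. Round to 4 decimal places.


KL divergence for exponential family:
KL = log(l1/l2) + l2/l1 - 1.
log(16/5) = 1.163151.
5/16 = 0.3125.
KL = 1.163151 + 0.3125 - 1 = 0.4757

0.4757


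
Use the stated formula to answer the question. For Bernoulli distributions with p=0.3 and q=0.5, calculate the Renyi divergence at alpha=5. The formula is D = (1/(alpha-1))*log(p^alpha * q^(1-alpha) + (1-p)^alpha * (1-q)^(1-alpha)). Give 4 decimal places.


Renyi divergence of order alpha between Bernoulli distributions:
D = (1/(alpha-1))*log(p^alpha * q^(1-alpha) + (1-p)^alpha * (1-q)^(1-alpha)).
alpha = 5, p = 0.3, q = 0.5.
p^alpha * q^(1-alpha) = 0.3^5 * 0.5^-4 = 0.03888.
(1-p)^alpha * (1-q)^(1-alpha) = 0.7^5 * 0.5^-4 = 2.68912.
sum = 0.03888 + 2.68912 = 2.728.
D = (1/4)*log(2.728) = 0.2509

0.2509


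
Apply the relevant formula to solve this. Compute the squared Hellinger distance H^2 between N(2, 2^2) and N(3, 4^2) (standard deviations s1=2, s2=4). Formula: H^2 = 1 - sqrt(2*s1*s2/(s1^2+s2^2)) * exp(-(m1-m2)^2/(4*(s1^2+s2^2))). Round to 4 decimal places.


Squared Hellinger distance for Gaussians:
H^2 = 1 - sqrt(2*s1*s2/(s1^2+s2^2)) * exp(-(m1-m2)^2/(4*(s1^2+s2^2))).
s1^2 = 4, s2^2 = 16, s1^2+s2^2 = 20.
sqrt(2*2*4/(20)) = 0.894427.
(m1-m2)^2 = (-1)^2 = 1.
exp(-1/(4*20)) = exp(-0.0125) = 0.987578.
H^2 = 1 - 0.894427*0.987578 = 0.1167

0.1167


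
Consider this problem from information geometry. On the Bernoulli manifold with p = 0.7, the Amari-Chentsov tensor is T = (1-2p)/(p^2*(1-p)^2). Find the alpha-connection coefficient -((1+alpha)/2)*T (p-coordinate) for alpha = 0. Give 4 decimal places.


Skewness (Amari-Chentsov) tensor: T = (1-2p)/(p^2*(1-p)^2).
p = 0.7, 1-2p = -0.4, p^2 = 0.49, (1-p)^2 = 0.09.
T = -0.4/(0.49 * 0.09) = -9.070295.
In the p-coordinate, Gamma^(alpha) = Gamma^(0) - (alpha/2)*T with Gamma^(0) = (1/2)*g'(p) = -T/2,
so Gamma^(alpha) = -((1+alpha)/2)*T.
alpha = 0, -(1+alpha)/2 = -0.5.
Gamma = -0.5 * -9.070295 = 4.5351

4.5351


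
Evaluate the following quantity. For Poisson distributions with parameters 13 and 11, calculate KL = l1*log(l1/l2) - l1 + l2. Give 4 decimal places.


KL divergence for Poisson:
KL = l1*log(l1/l2) - l1 + l2.
l1 = 13, l2 = 11.
log(13/11) = 0.167054.
l1*log(l1/l2) = 13 * 0.167054 = 2.171703.
KL = 2.171703 - 13 + 11 = 0.1717

0.1717


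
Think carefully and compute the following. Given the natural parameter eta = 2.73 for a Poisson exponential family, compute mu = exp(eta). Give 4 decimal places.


Expectation parameter for Poisson exponential family:
mu = exp(eta).
eta = 2.73.
mu = exp(2.73) = 15.3329

15.3329


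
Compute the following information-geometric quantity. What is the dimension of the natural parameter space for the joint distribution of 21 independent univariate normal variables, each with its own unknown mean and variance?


Exponential family dimension calculation:
Each univariate normal has two natural parameters (mu/sigma^2 and -1/(2 sigma^2)).
With 21 independent components, dim = 2 * 21 = 42.

42


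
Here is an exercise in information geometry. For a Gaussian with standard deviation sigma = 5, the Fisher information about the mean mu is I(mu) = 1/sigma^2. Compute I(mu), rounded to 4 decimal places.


The Fisher information for the mean of a normal distribution is I(mu) = 1/sigma^2.
sigma = 5, so sigma^2 = 25.
I(mu) = 1/25 = 0.0400

0.0400


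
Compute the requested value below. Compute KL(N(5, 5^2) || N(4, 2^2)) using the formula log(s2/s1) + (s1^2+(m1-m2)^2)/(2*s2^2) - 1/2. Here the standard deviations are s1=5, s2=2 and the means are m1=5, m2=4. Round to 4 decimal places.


KL divergence between normal distributions:
KL = log(s2/s1) + (s1^2 + (m1-m2)^2)/(2*s2^2) - 1/2.
log(2/5) = -0.916291.
(5^2 + (5-4)^2)/(2*2^2) = (25 + 1)/8 = 3.25.
KL = -0.916291 + 3.25 - 0.5 = 1.8337

1.8337


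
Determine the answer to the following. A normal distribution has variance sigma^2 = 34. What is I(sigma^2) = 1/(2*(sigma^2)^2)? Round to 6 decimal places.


Fisher information for variance: I(sigma^2) = 1/(2*sigma^4).
sigma^2 = 34, so sigma^4 = 1156.
I = 1/(2*1156) = 1/2312 = 0.000433

0.000433


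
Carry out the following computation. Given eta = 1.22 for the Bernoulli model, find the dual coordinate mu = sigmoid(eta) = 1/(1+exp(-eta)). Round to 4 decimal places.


Dual coordinate (expectation parameter) for Bernoulli:
mu = 1/(1+exp(-eta)).
eta = 1.22.
exp(-eta) = exp(-1.22) = 0.29523.
mu = 1/(1+0.29523) = 0.7721

0.7721


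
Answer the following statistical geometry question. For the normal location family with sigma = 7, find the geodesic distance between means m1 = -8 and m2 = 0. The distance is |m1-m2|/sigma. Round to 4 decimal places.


On the fixed-variance normal subfamily, geodesic distance = |m1-m2|/sigma.
|-8 - 0| = 8.
sigma = 7.
d = 8/7 = 1.1429

1.1429


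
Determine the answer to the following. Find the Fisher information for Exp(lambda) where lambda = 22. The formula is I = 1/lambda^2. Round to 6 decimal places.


Fisher information for exponential: I(lambda) = 1/lambda^2.
lambda = 22, lambda^2 = 484.
I = 1/484 = 0.002066

0.002066


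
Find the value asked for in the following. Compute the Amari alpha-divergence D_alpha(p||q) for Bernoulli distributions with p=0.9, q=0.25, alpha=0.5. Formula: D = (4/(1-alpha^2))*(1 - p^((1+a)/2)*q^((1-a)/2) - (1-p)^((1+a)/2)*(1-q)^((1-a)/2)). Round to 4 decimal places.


Amari alpha-divergence:
D = (4/(1-alpha^2))*(1 - p^((1+a)/2)*q^((1-a)/2) - (1-p)^((1+a)/2)*(1-q)^((1-a)/2)).
alpha = 0.5, p = 0.9, q = 0.25.
e1 = (1+alpha)/2 = 0.75, e2 = (1-alpha)/2 = 0.25.
t1 = p^e1 * q^e2 = 0.9^0.75 * 0.25^0.25 = 0.653382.
t2 = (1-p)^e1 * (1-q)^e2 = 0.1^0.75 * 0.75^0.25 = 0.165488.
4/(1-alpha^2) = 5.333333.
D = 5.333333*(1 - 0.653382 - 0.165488) = 0.9660

0.9660


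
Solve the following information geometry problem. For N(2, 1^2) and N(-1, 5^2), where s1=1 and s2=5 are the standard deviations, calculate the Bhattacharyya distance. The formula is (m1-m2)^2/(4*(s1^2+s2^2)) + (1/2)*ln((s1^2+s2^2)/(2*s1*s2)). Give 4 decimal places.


Bhattacharyya distance between two Gaussians:
DB = (m1-m2)^2/(4*(s1^2+s2^2)) + (1/2)*ln((s1^2+s2^2)/(2*s1*s2)).
(m1-m2)^2 = (3)^2 = 9.
s1^2+s2^2 = 1 + 25 = 26.
term1 = 9/104 = 0.086538.
term2 = 0.5*ln(26/10.0) = 0.477756.
DB = 0.086538 + 0.477756 = 0.5643

0.5643


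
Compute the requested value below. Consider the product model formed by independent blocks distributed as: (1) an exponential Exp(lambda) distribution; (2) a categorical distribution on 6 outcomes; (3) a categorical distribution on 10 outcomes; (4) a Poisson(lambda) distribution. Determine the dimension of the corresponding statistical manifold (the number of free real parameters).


The dimension of a statistical manifold equals the number of free
(independent) real parameters of the model. For a product of independent
blocks the parameter counts add.
- exponential (lambda): 1.
- categorical on 6 outcomes (probabilities sum to 1): 6-1 = 5.
- categorical on 10 outcomes (probabilities sum to 1): 10-1 = 9.
- Poisson (lambda): 1.
Total = 1 + 5 + 9 + 1 = 16.
Dimension = 16

16


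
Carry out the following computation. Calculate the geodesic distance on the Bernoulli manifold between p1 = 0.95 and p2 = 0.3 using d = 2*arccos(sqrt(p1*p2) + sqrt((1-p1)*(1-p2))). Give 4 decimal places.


Geodesic distance on Bernoulli manifold:
d(p1,p2) = 2*arccos(sqrt(p1*p2) + sqrt((1-p1)*(1-p2))).
sqrt(p1*p2) = sqrt(0.95*0.3) = 0.533854.
sqrt((1-p1)*(1-p2)) = sqrt(0.05*0.7) = 0.187083.
arg = 0.533854 + 0.187083 = 0.720937.
d = 2*arccos(0.720937) = 1.5313

1.5313


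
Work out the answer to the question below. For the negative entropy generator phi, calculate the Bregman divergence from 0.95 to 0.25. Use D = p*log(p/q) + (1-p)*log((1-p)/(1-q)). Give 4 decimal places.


Bregman divergence with negative entropy generator:
D = p*log(p/q) + (1-p)*log((1-p)/(1-q)).
p = 0.95, q = 0.25.
p*log(p/q) = 0.95*log(0.95/0.25) = 1.268251.
(1-p)*log((1-p)/(1-q)) = 0.05*log(0.05/0.75) = -0.135403.
D = 1.268251 + -0.135403 = 1.1328

1.1328


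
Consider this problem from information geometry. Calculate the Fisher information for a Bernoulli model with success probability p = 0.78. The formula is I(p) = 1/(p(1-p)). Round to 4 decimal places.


For Bernoulli(p), Fisher information is I(p) = 1/(p*(1-p)).
p = 0.78, 1-p = 0.22.
p*(1-p) = 0.1716.
I(p) = 1/0.1716 = 5.8275

5.8275
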